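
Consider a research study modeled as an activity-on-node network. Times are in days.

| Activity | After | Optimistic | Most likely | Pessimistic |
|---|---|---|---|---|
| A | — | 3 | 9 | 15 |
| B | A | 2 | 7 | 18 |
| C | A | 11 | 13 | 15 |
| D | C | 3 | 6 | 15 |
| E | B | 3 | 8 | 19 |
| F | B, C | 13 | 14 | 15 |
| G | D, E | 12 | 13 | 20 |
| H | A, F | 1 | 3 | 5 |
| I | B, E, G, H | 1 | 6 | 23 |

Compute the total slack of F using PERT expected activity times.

te_A = (3 + 4·9 + 15)/6 = 54/6 = 9
te_B = (2 + 4·7 + 18)/6 = 48/6 = 8
te_C = (11 + 4·13 + 15)/6 = 78/6 = 13
te_D = (3 + 4·6 + 15)/6 = 42/6 = 7
te_E = (3 + 4·8 + 19)/6 = 54/6 = 9
te_F = (13 + 4·14 + 15)/6 = 84/6 = 14
te_G = (12 + 4·13 + 20)/6 = 84/6 = 14
te_H = (1 + 4·3 + 5)/6 = 18/6 = 3
te_I = (1 + 4·6 + 23)/6 = 48/6 = 8

Forward pass:
ES_A = 0; EF_A = 9
ES_B = 9; EF_B = 9+8 = 17
ES_C = 9; EF_C = 9+13 = 22
ES_D = 22; EF_D = 22+7 = 29
ES_E = 17; EF_E = 17+9 = 26
ES_F = max(EF_B=17, EF_C=22) = 22; EF_F = 22+14 = 36
ES_G = max(EF_D=29, EF_E=26) = 29; EF_G = 29+14 = 43
ES_H = max(EF_A=9, EF_F=36) = 36; EF_H = 36+3 = 39
ES_I = max(EF_B=17, EF_E=26, EF_G=43, EF_H=39) = 43; EF_I = 43+8 = 51
Expected project duration μ = 51 days. Critical path: A → C → D → G → I.

Backward pass:
LF_I = 51; LS_I = 51−8 = 43
LF_H = LS_I = 43; LS_H = 43−3 = 40
LF_G = LS_I = 43; LS_G = 43−14 = 29
LF_F = LS_H = 40; LS_F = 40−14 = 26
LF_E = min(LS_G=29, LS_I=43) = 29; LS_E = 29−9 = 20
LF_D = LS_G = 29; LS_D = 29−7 = 22
LF_C = min(LS_D=22, LS_F=26) = 22; LS_C = 22−13 = 9
LF_B = min(LS_E=20, LS_F=26, LS_I=43) = 20; LS_B = 20−8 = 12
LF_A = min(LS_B=12, LS_C=9, LS_H=40) = 9; LS_A = 9−9 = 0
Slack_F = LS_F − ES_F = 26 − 22 = 4

4 days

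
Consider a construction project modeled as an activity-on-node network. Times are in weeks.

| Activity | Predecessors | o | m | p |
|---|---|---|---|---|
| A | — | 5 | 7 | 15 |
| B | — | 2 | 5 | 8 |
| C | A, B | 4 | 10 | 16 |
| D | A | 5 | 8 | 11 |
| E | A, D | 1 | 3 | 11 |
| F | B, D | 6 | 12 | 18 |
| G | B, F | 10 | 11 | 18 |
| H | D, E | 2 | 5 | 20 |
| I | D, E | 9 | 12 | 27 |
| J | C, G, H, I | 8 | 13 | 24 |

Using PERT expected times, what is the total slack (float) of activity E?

te_A = (5 + 4·7 + 15)/6 = 48/6 = 8
te_B = (2 + 4·5 + 8)/6 = 30/6 = 5
te_C = (4 + 4·10 + 16)/6 = 60/6 = 10
te_D = (5 + 4·8 + 11)/6 = 48/6 = 8
te_E = (1 + 4·3 + 11)/6 = 24/6 = 4
te_F = (6 + 4·12 + 18)/6 = 72/6 = 12
te_G = (10 + 4·11 + 18)/6 = 72/6 = 12
te_H = (2 + 4·5 + 20)/6 = 42/6 = 7
te_I = (9 + 4·12 + 27)/6 = 84/6 = 14
te_J = (8 + 4·13 + 24)/6 = 84/6 = 14

Forward pass:
ES_A = 0; EF_A = 8
ES_B = 0; EF_B = 5
ES_C = max(EF_A=8, EF_B=5) = 8; EF_C = 8+10 = 18
ES_D = 8; EF_D = 8+8 = 16
ES_E = max(EF_A=8, EF_D=16) = 16; EF_E = 16+4 = 20
ES_F = max(EF_B=5, EF_D=16) = 16; EF_F = 16+12 = 28
ES_G = max(EF_B=5, EF_F=28) = 28; EF_G = 28+12 = 40
ES_H = max(EF_D=16, EF_E=20) = 20; EF_H = 20+7 = 27
ES_I = max(EF_D=16, EF_E=20) = 20; EF_I = 20+14 = 34
ES_J = max(EF_C=18, EF_G=40, EF_H=27, EF_I=34) = 40; EF_J = 40+14 = 54
Expected project duration μ = 54 weeks. Critical path: A → D → F → G → J.

Backward pass:
LF_J = 54; LS_J = 54−14 = 40
LF_I = LS_J = 40; LS_I = 40−14 = 26
LF_H = LS_J = 40; LS_H = 40−7 = 33
LF_G = LS_J = 40; LS_G = 40−12 = 28
LF_F = LS_G = 28; LS_F = 28−12 = 16
LF_E = min(LS_H=33, LS_I=26) = 26; LS_E = 26−4 = 22
LF_D = min(LS_E=22, LS_F=16, LS_H=33, LS_I=26) = 16; LS_D = 16−8 = 8
LF_C = LS_J = 40; LS_C = 40−10 = 30
LF_B = min(LS_C=30, LS_F=16, LS_G=28) = 16; LS_B = 16−5 = 11
LF_A = min(LS_C=30, LS_D=8, LS_E=22) = 8; LS_A = 8−8 = 0
Slack_E = LS_E − ES_E = 22 − 16 = 6

6 weeks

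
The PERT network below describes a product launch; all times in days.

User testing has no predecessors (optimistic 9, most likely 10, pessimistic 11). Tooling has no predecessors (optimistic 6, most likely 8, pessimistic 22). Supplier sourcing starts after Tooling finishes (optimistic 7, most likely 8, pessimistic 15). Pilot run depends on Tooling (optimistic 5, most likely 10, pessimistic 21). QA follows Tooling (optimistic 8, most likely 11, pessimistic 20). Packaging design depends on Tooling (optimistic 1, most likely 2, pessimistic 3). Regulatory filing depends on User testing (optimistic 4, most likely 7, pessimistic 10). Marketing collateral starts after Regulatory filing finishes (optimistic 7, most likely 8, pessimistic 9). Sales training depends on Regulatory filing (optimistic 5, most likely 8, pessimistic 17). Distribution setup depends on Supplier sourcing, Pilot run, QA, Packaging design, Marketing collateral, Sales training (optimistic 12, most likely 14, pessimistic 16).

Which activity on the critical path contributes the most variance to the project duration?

Sales training

te_User testing = (9 + 4·10 + 11)/6 = 60/6 = 10; σ²_User testing = ((11−9)/6)² = 0.111
te_Tooling = (6 + 4·8 + 22)/6 = 60/6 = 10; σ²_Tooling = ((22−6)/6)² = 7.111
te_Supplier sourcing = (7 + 4·8 + 15)/6 = 54/6 = 9; σ²_Supplier sourcing = ((15−7)/6)² = 1.778
te_Pilot run = (5 + 4·10 + 21)/6 = 66/6 = 11; σ²_Pilot run = ((21−5)/6)² = 7.111
te_QA = (8 + 4·11 + 20)/6 = 72/6 = 12; σ²_QA = ((20−8)/6)² = 4.000
te_Packaging design = (1 + 4·2 + 3)/6 = 12/6 = 2; σ²_Packaging design = ((3−1)/6)² = 0.111
te_Regulatory filing = (4 + 4·7 + 10)/6 = 42/6 = 7; σ²_Regulatory filing = ((10−4)/6)² = 1.000
te_Marketing collateral = (7 + 4·8 + 9)/6 = 48/6 = 8; σ²_Marketing collateral = ((9−7)/6)² = 0.111
te_Sales training = (5 + 4·8 + 17)/6 = 54/6 = 9; σ²_Sales training = ((17−5)/6)² = 4.000
te_Distribution setup = (12 + 4·14 + 16)/6 = 84/6 = 14; σ²_Distribution setup = ((16−12)/6)² = 0.444

Forward pass:
ES_User testing = 0; EF_User testing = 10
ES_Tooling = 0; EF_Tooling = 10
ES_Supplier sourcing = 10; EF_Supplier sourcing = 10+9 = 19
ES_Pilot run = 10; EF_Pilot run = 10+11 = 21
ES_QA = 10; EF_QA = 10+12 = 22
ES_Packaging design = 10; EF_Packaging design = 10+2 = 12
ES_Regulatory filing = 10; EF_Regulatory filing = 10+7 = 17
ES_Marketing collateral = 17; EF_Marketing collateral = 17+8 = 25
ES_Sales training = 17; EF_Sales training = 17+9 = 26
ES_Distribution setup = max(EF_Supplier sourcing=19, EF_Pilot run=21, EF_QA=22, EF_Packaging design=12, EF_Marketing collateral=25, EF_Sales training=26) = 26; EF_Distribution setup = 26+14 = 40
Expected project duration μ = 40 days. Critical path: User testing → Regulatory filing → Sales training → Distribution setup.

Variances on critical path: σ²_User testing=0.111, σ²_Regulatory filing=1.000, σ²_Sales training=4.000, σ²_Distribution setup=0.444.
Largest is σ²_Sales training = 4.000.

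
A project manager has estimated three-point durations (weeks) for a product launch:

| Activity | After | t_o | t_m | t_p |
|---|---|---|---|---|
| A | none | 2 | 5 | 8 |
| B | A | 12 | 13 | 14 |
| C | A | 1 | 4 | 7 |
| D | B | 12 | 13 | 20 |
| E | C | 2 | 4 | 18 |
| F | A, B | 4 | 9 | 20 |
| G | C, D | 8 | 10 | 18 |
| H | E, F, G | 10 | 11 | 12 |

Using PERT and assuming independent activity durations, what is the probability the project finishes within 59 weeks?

0.981

te_A = (2 + 4·5 + 8)/6 = 30/6 = 5; σ²_A = ((8−2)/6)² = 1.000
te_B = (12 + 4·13 + 14)/6 = 78/6 = 13; σ²_B = ((14−12)/6)² = 0.111
te_C = (1 + 4·4 + 7)/6 = 24/6 = 4; σ²_C = ((7−1)/6)² = 1.000
te_D = (12 + 4·13 + 20)/6 = 84/6 = 14; σ²_D = ((20−12)/6)² = 1.778
te_E = (2 + 4·4 + 18)/6 = 36/6 = 6; σ²_E = ((18−2)/6)² = 7.111
te_F = (4 + 4·9 + 20)/6 = 60/6 = 10; σ²_F = ((20−4)/6)² = 7.111
te_G = (8 + 4·10 + 18)/6 = 66/6 = 11; σ²_G = ((18−8)/6)² = 2.778
te_H = (10 + 4·11 + 12)/6 = 66/6 = 11; σ²_H = ((12−10)/6)² = 0.111

Forward pass:
ES_A = 0; EF_A = 5
ES_B = 5; EF_B = 5+13 = 18
ES_C = 5; EF_C = 5+4 = 9
ES_D = 18; EF_D = 18+14 = 32
ES_E = 9; EF_E = 9+6 = 15
ES_F = max(EF_A=5, EF_B=18) = 18; EF_F = 18+10 = 28
ES_G = max(EF_C=9, EF_D=32) = 32; EF_G = 32+11 = 43
ES_H = max(EF_E=15, EF_F=28, EF_G=43) = 43; EF_H = 43+11 = 54
Expected project duration μ = 54 weeks. Critical path: A → B → D → G → H.

Variance along critical path = 1.000 + 0.111 + 1.778 + 2.778 + 0.111 = 5.778; σ = √5.778 = 2.404 weeks.
Z = (59 − 54) / 2.404 = 2.080
P(T ≤ 59) = Φ(2.080) ≈ 0.981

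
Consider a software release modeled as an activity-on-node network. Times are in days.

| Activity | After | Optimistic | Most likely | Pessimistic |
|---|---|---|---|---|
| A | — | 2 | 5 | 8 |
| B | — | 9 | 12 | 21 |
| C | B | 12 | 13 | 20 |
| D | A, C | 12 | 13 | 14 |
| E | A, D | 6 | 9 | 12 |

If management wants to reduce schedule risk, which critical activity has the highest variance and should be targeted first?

te_A = (2 + 4·5 + 8)/6 = 30/6 = 5; σ²_A = ((8−2)/6)² = 1.000
te_B = (9 + 4·12 + 21)/6 = 78/6 = 13; σ²_B = ((21−9)/6)² = 4.000
te_C = (12 + 4·13 + 20)/6 = 84/6 = 14; σ²_C = ((20−12)/6)² = 1.778
te_D = (12 + 4·13 + 14)/6 = 78/6 = 13; σ²_D = ((14−12)/6)² = 0.111
te_E = (6 + 4·9 + 12)/6 = 54/6 = 9; σ²_E = ((12−6)/6)² = 1.000

Forward pass:
ES_A = 0; EF_A = 5
ES_B = 0; EF_B = 13
ES_C = 13; EF_C = 13+14 = 27
ES_D = max(EF_A=5, EF_C=27) = 27; EF_D = 27+13 = 40
ES_E = max(EF_A=5, EF_D=40) = 40; EF_E = 40+9 = 49
Expected project duration μ = 49 days. Critical path: B → C → D → E.

Variances on critical path: σ²_B=4.000, σ²_C=1.778, σ²_D=0.111, σ²_E=1.000.
Largest is σ²_B = 4.000.

B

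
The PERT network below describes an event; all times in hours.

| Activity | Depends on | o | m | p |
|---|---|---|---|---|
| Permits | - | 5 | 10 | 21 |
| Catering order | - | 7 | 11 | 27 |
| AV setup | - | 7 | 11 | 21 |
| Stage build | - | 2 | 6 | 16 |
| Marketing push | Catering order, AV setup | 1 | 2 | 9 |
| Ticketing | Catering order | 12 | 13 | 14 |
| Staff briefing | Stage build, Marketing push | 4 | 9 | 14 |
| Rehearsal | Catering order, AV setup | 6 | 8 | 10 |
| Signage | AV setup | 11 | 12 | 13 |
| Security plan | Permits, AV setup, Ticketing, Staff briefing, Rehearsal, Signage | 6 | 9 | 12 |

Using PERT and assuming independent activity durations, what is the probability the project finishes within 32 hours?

0.195

te_Permits = (5 + 4·10 + 21)/6 = 66/6 = 11; σ²_Permits = ((21−5)/6)² = 7.111
te_Catering order = (7 + 4·11 + 27)/6 = 78/6 = 13; σ²_Catering order = ((27−7)/6)² = 11.111
te_AV setup = (7 + 4·11 + 21)/6 = 72/6 = 12; σ²_AV setup = ((21−7)/6)² = 5.444
te_Stage build = (2 + 4·6 + 16)/6 = 42/6 = 7; σ²_Stage build = ((16−2)/6)² = 5.444
te_Marketing push = (1 + 4·2 + 9)/6 = 18/6 = 3; σ²_Marketing push = ((9−1)/6)² = 1.778
te_Ticketing = (12 + 4·13 + 14)/6 = 78/6 = 13; σ²_Ticketing = ((14−12)/6)² = 0.111
te_Staff briefing = (4 + 4·9 + 14)/6 = 54/6 = 9; σ²_Staff briefing = ((14−4)/6)² = 2.778
te_Rehearsal = (6 + 4·8 + 10)/6 = 48/6 = 8; σ²_Rehearsal = ((10−6)/6)² = 0.444
te_Signage = (11 + 4·12 + 13)/6 = 72/6 = 12; σ²_Signage = ((13−11)/6)² = 0.111
te_Security plan = (6 + 4·9 + 12)/6 = 54/6 = 9; σ²_Security plan = ((12−6)/6)² = 1.000

Forward pass:
ES_Permits = 0; EF_Permits = 11
ES_Catering order = 0; EF_Catering order = 13
ES_AV setup = 0; EF_AV setup = 12
ES_Stage build = 0; EF_Stage build = 7
ES_Marketing push = max(EF_Catering order=13, EF_AV setup=12) = 13; EF_Marketing push = 13+3 = 16
ES_Ticketing = 13; EF_Ticketing = 13+13 = 26
ES_Staff briefing = max(EF_Stage build=7, EF_Marketing push=16) = 16; EF_Staff briefing = 16+9 = 25
ES_Rehearsal = max(EF_Catering order=13, EF_AV setup=12) = 13; EF_Rehearsal = 13+8 = 21
ES_Signage = 12; EF_Signage = 12+12 = 24
ES_Security plan = max(EF_Permits=11, EF_AV setup=12, EF_Ticketing=26, EF_Staff briefing=25, EF_Rehearsal=21, EF_Signage=24) = 26; EF_Security plan = 26+9 = 35
Expected project duration μ = 35 hours. Critical path: Catering order → Ticketing → Security plan.

Variance along critical path = 11.111 + 0.111 + 1.000 = 12.222; σ = √12.222 = 3.496 hours.
Z = (32 − 35) / 3.496 = -0.858
P(T ≤ 32) = Φ(-0.858) ≈ 0.195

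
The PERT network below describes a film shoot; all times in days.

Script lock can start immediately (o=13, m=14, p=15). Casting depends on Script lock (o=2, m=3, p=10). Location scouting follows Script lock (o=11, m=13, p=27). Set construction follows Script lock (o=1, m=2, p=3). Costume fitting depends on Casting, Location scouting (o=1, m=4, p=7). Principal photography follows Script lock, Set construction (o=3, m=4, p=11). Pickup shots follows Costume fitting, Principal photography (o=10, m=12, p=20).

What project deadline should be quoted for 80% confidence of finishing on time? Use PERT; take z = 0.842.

te_Script lock = (13 + 4·14 + 15)/6 = 84/6 = 14; σ²_Script lock = ((15−13)/6)² = 0.111
te_Casting = (2 + 4·3 + 10)/6 = 24/6 = 4; σ²_Casting = ((10−2)/6)² = 1.778
te_Location scouting = (11 + 4·13 + 27)/6 = 90/6 = 15; σ²_Location scouting = ((27−11)/6)² = 7.111
te_Set construction = (1 + 4·2 + 3)/6 = 12/6 = 2; σ²_Set construction = ((3−1)/6)² = 0.111
te_Costume fitting = (1 + 4·4 + 7)/6 = 24/6 = 4; σ²_Costume fitting = ((7−1)/6)² = 1.000
te_Principal photography = (3 + 4·4 + 11)/6 = 30/6 = 5; σ²_Principal photography = ((11−3)/6)² = 1.778
te_Pickup shots = (10 + 4·12 + 20)/6 = 78/6 = 13; σ²_Pickup shots = ((20−10)/6)² = 2.778

Forward pass:
ES_Script lock = 0; EF_Script lock = 14
ES_Casting = 14; EF_Casting = 14+4 = 18
ES_Location scouting = 14; EF_Location scouting = 14+15 = 29
ES_Set construction = 14; EF_Set construction = 14+2 = 16
ES_Costume fitting = max(EF_Casting=18, EF_Location scouting=29) = 29; EF_Costume fitting = 29+4 = 33
ES_Principal photography = max(EF_Script lock=14, EF_Set construction=16) = 16; EF_Principal photography = 16+5 = 21
ES_Pickup shots = max(EF_Costume fitting=33, EF_Principal photography=21) = 33; EF_Pickup shots = 33+13 = 46
Expected project duration μ = 46 days. Critical path: Script lock → Location scouting → Costume fitting → Pickup shots.

Variance along critical path = 0.111 + 7.111 + 1.000 + 2.778 = 11.000; σ = 3.317 days.
D = μ + z·σ = 46 + 0.842·3.317 = 48.8 days

48.8 days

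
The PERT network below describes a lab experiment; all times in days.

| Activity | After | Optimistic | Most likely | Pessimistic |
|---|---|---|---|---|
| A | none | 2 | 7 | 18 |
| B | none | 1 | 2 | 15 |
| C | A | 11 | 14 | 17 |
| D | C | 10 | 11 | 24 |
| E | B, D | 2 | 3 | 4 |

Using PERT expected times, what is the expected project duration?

te_A = (2 + 4·7 + 18)/6 = 48/6 = 8
te_B = (1 + 4·2 + 15)/6 = 24/6 = 4
te_C = (11 + 4·14 + 17)/6 = 84/6 = 14
te_D = (10 + 4·11 + 24)/6 = 78/6 = 13
te_E = (2 + 4·3 + 4)/6 = 18/6 = 3

Forward pass:
ES_A = 0; EF_A = 8
ES_B = 0; EF_B = 4
ES_C = 8; EF_C = 8+14 = 22
ES_D = 22; EF_D = 22+13 = 35
ES_E = max(EF_B=4, EF_D=35) = 35; EF_E = 35+3 = 38
Expected project duration μ = 38 days. Critical path: A → C → D → E.

38 days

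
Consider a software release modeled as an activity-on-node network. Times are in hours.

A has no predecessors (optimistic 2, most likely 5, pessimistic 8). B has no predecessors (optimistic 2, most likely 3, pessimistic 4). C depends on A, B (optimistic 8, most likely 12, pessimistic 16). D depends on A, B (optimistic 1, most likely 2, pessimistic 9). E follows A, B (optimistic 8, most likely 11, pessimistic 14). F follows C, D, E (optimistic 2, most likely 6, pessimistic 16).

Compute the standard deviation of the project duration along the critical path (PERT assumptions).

2.87 hours

te_A = (2 + 4·5 + 8)/6 = 30/6 = 5; σ²_A = ((8−2)/6)² = 1.000
te_B = (2 + 4·3 + 4)/6 = 18/6 = 3; σ²_B = ((4−2)/6)² = 0.111
te_C = (8 + 4·12 + 16)/6 = 72/6 = 12; σ²_C = ((16−8)/6)² = 1.778
te_D = (1 + 4·2 + 9)/6 = 18/6 = 3; σ²_D = ((9−1)/6)² = 1.778
te_E = (8 + 4·11 + 14)/6 = 66/6 = 11; σ²_E = ((14−8)/6)² = 1.000
te_F = (2 + 4·6 + 16)/6 = 42/6 = 7; σ²_F = ((16−2)/6)² = 5.444

Forward pass:
ES_A = 0; EF_A = 5
ES_B = 0; EF_B = 3
ES_C = max(EF_A=5, EF_B=3) = 5; EF_C = 5+12 = 17
ES_D = max(EF_A=5, EF_B=3) = 5; EF_D = 5+3 = 8
ES_E = max(EF_A=5, EF_B=3) = 5; EF_E = 5+11 = 16
ES_F = max(EF_C=17, EF_D=8, EF_E=16) = 17; EF_F = 17+7 = 24
Expected project duration μ = 24 hours. Critical path: A → C → F.

Variance along critical path = 1.000 + 1.778 + 5.444 = 8.222
σ = √8.222 = 2.867 hours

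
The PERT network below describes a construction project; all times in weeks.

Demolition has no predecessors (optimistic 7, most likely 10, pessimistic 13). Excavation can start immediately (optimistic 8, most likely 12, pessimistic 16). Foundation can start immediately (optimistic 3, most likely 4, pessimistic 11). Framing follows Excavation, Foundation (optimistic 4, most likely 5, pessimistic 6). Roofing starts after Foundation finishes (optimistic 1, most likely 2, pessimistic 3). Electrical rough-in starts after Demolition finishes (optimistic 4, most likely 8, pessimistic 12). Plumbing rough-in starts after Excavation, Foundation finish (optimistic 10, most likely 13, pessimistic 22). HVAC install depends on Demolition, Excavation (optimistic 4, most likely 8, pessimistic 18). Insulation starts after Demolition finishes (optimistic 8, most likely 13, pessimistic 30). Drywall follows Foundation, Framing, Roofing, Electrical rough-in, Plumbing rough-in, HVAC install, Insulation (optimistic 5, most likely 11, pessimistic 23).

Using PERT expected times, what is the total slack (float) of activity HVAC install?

5 weeks

te_Demolition = (7 + 4·10 + 13)/6 = 60/6 = 10
te_Excavation = (8 + 4·12 + 16)/6 = 72/6 = 12
te_Foundation = (3 + 4·4 + 11)/6 = 30/6 = 5
te_Framing = (4 + 4·5 + 6)/6 = 30/6 = 5
te_Roofing = (1 + 4·2 + 3)/6 = 12/6 = 2
te_Electrical rough-in = (4 + 4·8 + 12)/6 = 48/6 = 8
te_Plumbing rough-in = (10 + 4·13 + 22)/6 = 84/6 = 14
te_HVAC install = (4 + 4·8 + 18)/6 = 54/6 = 9
te_Insulation = (8 + 4·13 + 30)/6 = 90/6 = 15
te_Drywall = (5 + 4·11 + 23)/6 = 72/6 = 12

Forward pass:
ES_Demolition = 0; EF_Demolition = 10
ES_Excavation = 0; EF_Excavation = 12
ES_Foundation = 0; EF_Foundation = 5
ES_Framing = max(EF_Excavation=12, EF_Foundation=5) = 12; EF_Framing = 12+5 = 17
ES_Roofing = 5; EF_Roofing = 5+2 = 7
ES_Electrical rough-in = 10; EF_Electrical rough-in = 10+8 = 18
ES_Plumbing rough-in = max(EF_Excavation=12, EF_Foundation=5) = 12; EF_Plumbing rough-in = 12+14 = 26
ES_HVAC install = max(EF_Demolition=10, EF_Excavation=12) = 12; EF_HVAC install = 12+9 = 21
ES_Insulation = 10; EF_Insulation = 10+15 = 25
ES_Drywall = max(EF_Foundation=5, EF_Framing=17, EF_Roofing=7, EF_Electrical rough-in=18, EF_Plumbing rough-in=26, EF_HVAC install=21, EF_Insulation=25) = 26; EF_Drywall = 26+12 = 38
Expected project duration μ = 38 weeks. Critical path: Excavation → Plumbing rough-in → Drywall.

Backward pass:
LF_Drywall = 38; LS_Drywall = 38−12 = 26
LF_Insulation = LS_Drywall = 26; LS_Insulation = 26−15 = 11
LF_HVAC install = LS_Drywall = 26; LS_HVAC install = 26−9 = 17
LF_Plumbing rough-in = LS_Drywall = 26; LS_Plumbing rough-in = 26−14 = 12
LF_Electrical rough-in = LS_Drywall = 26; LS_Electrical rough-in = 26−8 = 18
LF_Roofing = LS_Drywall = 26; LS_Roofing = 26−2 = 24
LF_Framing = LS_Drywall = 26; LS_Framing = 26−5 = 21
LF_Foundation = min(LS_Framing=21, LS_Roofing=24, LS_Plumbing rough-in=12, LS_Drywall=26) = 12; LS_Foundation = 12−5 = 7
LF_Excavation = min(LS_Framing=21, LS_Plumbing rough-in=12, LS_HVAC install=17) = 12; LS_Excavation = 12−12 = 0
LF_Demolition = min(LS_Electrical rough-in=18, LS_HVAC install=17, LS_Insulation=11) = 11; LS_Demolition = 11−10 = 1
Slack_HVAC install = LS_HVAC install − ES_HVAC install = 17 − 12 = 5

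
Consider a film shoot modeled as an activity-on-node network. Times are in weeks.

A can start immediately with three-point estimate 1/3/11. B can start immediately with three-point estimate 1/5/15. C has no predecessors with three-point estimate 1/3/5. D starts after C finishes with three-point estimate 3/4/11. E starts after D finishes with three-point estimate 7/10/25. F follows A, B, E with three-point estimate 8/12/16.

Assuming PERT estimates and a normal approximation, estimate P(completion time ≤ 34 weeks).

te_A = (1 + 4·3 + 11)/6 = 24/6 = 4; σ²_A = ((11−1)/6)² = 2.778
te_B = (1 + 4·5 + 15)/6 = 36/6 = 6; σ²_B = ((15−1)/6)² = 5.444
te_C = (1 + 4·3 + 5)/6 = 18/6 = 3; σ²_C = ((5−1)/6)² = 0.444
te_D = (3 + 4·4 + 11)/6 = 30/6 = 5; σ²_D = ((11−3)/6)² = 1.778
te_E = (7 + 4·10 + 25)/6 = 72/6 = 12; σ²_E = ((25−7)/6)² = 9.000
te_F = (8 + 4·12 + 16)/6 = 72/6 = 12; σ²_F = ((16−8)/6)² = 1.778

Forward pass:
ES_A = 0; EF_A = 4
ES_B = 0; EF_B = 6
ES_C = 0; EF_C = 3
ES_D = 3; EF_D = 3+5 = 8
ES_E = 8; EF_E = 8+12 = 20
ES_F = max(EF_A=4, EF_B=6, EF_E=20) = 20; EF_F = 20+12 = 32
Expected project duration μ = 32 weeks. Critical path: C → D → E → F.

Variance along critical path = 0.444 + 1.778 + 9.000 + 1.778 = 13.000; σ = √13.000 = 3.606 weeks.
Z = (34 − 32) / 3.606 = 0.555
P(T ≤ 34) = Φ(0.555) ≈ 0.710

0.710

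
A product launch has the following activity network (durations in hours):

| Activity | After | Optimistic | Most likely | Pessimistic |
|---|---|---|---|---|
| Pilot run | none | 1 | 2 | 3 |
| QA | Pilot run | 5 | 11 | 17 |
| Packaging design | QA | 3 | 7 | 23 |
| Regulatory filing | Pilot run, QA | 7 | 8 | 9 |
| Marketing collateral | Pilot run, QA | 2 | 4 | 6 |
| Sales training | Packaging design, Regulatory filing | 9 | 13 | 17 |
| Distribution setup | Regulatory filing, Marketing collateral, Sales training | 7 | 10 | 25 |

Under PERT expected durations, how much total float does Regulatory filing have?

1 hours

te_Pilot run = (1 + 4·2 + 3)/6 = 12/6 = 2
te_QA = (5 + 4·11 + 17)/6 = 66/6 = 11
te_Packaging design = (3 + 4·7 + 23)/6 = 54/6 = 9
te_Regulatory filing = (7 + 4·8 + 9)/6 = 48/6 = 8
te_Marketing collateral = (2 + 4·4 + 6)/6 = 24/6 = 4
te_Sales training = (9 + 4·13 + 17)/6 = 78/6 = 13
te_Distribution setup = (7 + 4·10 + 25)/6 = 72/6 = 12

Forward pass:
ES_Pilot run = 0; EF_Pilot run = 2
ES_QA = 2; EF_QA = 2+11 = 13
ES_Packaging design = 13; EF_Packaging design = 13+9 = 22
ES_Regulatory filing = max(EF_Pilot run=2, EF_QA=13) = 13; EF_Regulatory filing = 13+8 = 21
ES_Marketing collateral = max(EF_Pilot run=2, EF_QA=13) = 13; EF_Marketing collateral = 13+4 = 17
ES_Sales training = max(EF_Packaging design=22, EF_Regulatory filing=21) = 22; EF_Sales training = 22+13 = 35
ES_Distribution setup = max(EF_Regulatory filing=21, EF_Marketing collateral=17, EF_Sales training=35) = 35; EF_Distribution setup = 35+12 = 47
Expected project duration μ = 47 hours. Critical path: Pilot run → QA → Packaging design → Sales training → Distribution setup.

Backward pass:
LF_Distribution setup = 47; LS_Distribution setup = 47−12 = 35
LF_Sales training = LS_Distribution setup = 35; LS_Sales training = 35−13 = 22
LF_Marketing collateral = LS_Distribution setup = 35; LS_Marketing collateral = 35−4 = 31
LF_Regulatory filing = min(LS_Sales training=22, LS_Distribution setup=35) = 22; LS_Regulatory filing = 22−8 = 14
LF_Packaging design = LS_Sales training = 22; LS_Packaging design = 22−9 = 13
LF_QA = min(LS_Packaging design=13, LS_Regulatory filing=14, LS_Marketing collateral=31) = 13; LS_QA = 13−11 = 2
LF_Pilot run = min(LS_QA=2, LS_Regulatory filing=14, LS_Marketing collateral=31) = 2; LS_Pilot run = 2−2 = 0
Slack_Regulatory filing = LS_Regulatory filing − ES_Regulatory filing = 14 − 13 = 1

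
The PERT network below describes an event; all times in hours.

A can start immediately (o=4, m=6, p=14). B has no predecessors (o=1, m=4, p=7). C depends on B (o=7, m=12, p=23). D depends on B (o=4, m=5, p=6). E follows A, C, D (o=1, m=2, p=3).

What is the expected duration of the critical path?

te_A = (4 + 4·6 + 14)/6 = 42/6 = 7
te_B = (1 + 4·4 + 7)/6 = 24/6 = 4
te_C = (7 + 4·12 + 23)/6 = 78/6 = 13
te_D = (4 + 4·5 + 6)/6 = 30/6 = 5
te_E = (1 + 4·2 + 3)/6 = 12/6 = 2

Forward pass:
ES_A = 0; EF_A = 7
ES_B = 0; EF_B = 4
ES_C = 4; EF_C = 4+13 = 17
ES_D = 4; EF_D = 4+5 = 9
ES_E = max(EF_A=7, EF_C=17, EF_D=9) = 17; EF_E = 17+2 = 19
Expected project duration μ = 19 hours. Critical path: B → C → E.

19 hours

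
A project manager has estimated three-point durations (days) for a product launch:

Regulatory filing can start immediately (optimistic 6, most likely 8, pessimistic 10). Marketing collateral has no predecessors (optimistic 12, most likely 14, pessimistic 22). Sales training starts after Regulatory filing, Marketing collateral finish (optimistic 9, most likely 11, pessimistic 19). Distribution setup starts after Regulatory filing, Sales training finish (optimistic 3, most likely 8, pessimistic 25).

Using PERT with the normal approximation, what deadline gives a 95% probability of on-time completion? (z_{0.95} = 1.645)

te_Regulatory filing = (6 + 4·8 + 10)/6 = 48/6 = 8; σ²_Regulatory filing = ((10−6)/6)² = 0.444
te_Marketing collateral = (12 + 4·14 + 22)/6 = 90/6 = 15; σ²_Marketing collateral = ((22−12)/6)² = 2.778
te_Sales training = (9 + 4·11 + 19)/6 = 72/6 = 12; σ²_Sales training = ((19−9)/6)² = 2.778
te_Distribution setup = (3 + 4·8 + 25)/6 = 60/6 = 10; σ²_Distribution setup = ((25−3)/6)² = 13.444

Forward pass:
ES_Regulatory filing = 0; EF_Regulatory filing = 8
ES_Marketing collateral = 0; EF_Marketing collateral = 15
ES_Sales training = max(EF_Regulatory filing=8, EF_Marketing collateral=15) = 15; EF_Sales training = 15+12 = 27
ES_Distribution setup = max(EF_Regulatory filing=8, EF_Sales training=27) = 27; EF_Distribution setup = 27+10 = 37
Expected project duration μ = 37 days. Critical path: Marketing collateral → Sales training → Distribution setup.

Variance along critical path = 2.778 + 2.778 + 13.444 = 19.000; σ = 4.359 days.
D = μ + z·σ = 37 + 1.645·4.359 = 44.2 days

44.2 days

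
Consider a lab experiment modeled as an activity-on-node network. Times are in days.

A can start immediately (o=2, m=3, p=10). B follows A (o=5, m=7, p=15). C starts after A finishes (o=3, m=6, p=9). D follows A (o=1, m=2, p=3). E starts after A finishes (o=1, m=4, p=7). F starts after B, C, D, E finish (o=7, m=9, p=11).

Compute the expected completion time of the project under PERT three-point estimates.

te_A = (2 + 4·3 + 10)/6 = 24/6 = 4
te_B = (5 + 4·7 + 15)/6 = 48/6 = 8
te_C = (3 + 4·6 + 9)/6 = 36/6 = 6
te_D = (1 + 4·2 + 3)/6 = 12/6 = 2
te_E = (1 + 4·4 + 7)/6 = 24/6 = 4
te_F = (7 + 4·9 + 11)/6 = 54/6 = 9

Forward pass:
ES_A = 0; EF_A = 4
ES_B = 4; EF_B = 4+8 = 12
ES_C = 4; EF_C = 4+6 = 10
ES_D = 4; EF_D = 4+2 = 6
ES_E = 4; EF_E = 4+4 = 8
ES_F = max(EF_B=12, EF_C=10, EF_D=6, EF_E=8) = 12; EF_F = 12+9 = 21
Expected project duration μ = 21 days. Critical path: A → B → F.

21 days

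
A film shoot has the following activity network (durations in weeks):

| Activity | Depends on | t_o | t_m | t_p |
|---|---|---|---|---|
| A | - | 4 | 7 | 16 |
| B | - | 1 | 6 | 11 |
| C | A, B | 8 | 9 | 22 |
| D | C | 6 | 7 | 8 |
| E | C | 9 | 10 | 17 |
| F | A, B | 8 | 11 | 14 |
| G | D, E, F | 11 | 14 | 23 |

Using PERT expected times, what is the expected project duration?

te_A = (4 + 4·7 + 16)/6 = 48/6 = 8
te_B = (1 + 4·6 + 11)/6 = 36/6 = 6
te_C = (8 + 4·9 + 22)/6 = 66/6 = 11
te_D = (6 + 4·7 + 8)/6 = 42/6 = 7
te_E = (9 + 4·10 + 17)/6 = 66/6 = 11
te_F = (8 + 4·11 + 14)/6 = 66/6 = 11
te_G = (11 + 4·14 + 23)/6 = 90/6 = 15

Forward pass:
ES_A = 0; EF_A = 8
ES_B = 0; EF_B = 6
ES_C = max(EF_A=8, EF_B=6) = 8; EF_C = 8+11 = 19
ES_D = 19; EF_D = 19+7 = 26
ES_E = 19; EF_E = 19+11 = 30
ES_F = max(EF_A=8, EF_B=6) = 8; EF_F = 8+11 = 19
ES_G = max(EF_D=26, EF_E=30, EF_F=19) = 30; EF_G = 30+15 = 45
Expected project duration μ = 45 weeks. Critical path: A → C → E → G.

45 weeks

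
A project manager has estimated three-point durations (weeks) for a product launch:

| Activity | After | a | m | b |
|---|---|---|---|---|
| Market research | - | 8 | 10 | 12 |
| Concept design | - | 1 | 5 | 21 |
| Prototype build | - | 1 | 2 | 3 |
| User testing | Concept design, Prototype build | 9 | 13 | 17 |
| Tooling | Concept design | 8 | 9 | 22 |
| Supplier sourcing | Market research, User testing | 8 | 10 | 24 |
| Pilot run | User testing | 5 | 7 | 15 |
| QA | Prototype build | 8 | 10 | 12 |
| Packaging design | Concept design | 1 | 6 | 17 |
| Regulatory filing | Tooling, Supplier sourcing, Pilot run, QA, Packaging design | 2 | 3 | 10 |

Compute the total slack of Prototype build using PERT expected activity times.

te_Market research = (8 + 4·10 + 12)/6 = 60/6 = 10
te_Concept design = (1 + 4·5 + 21)/6 = 42/6 = 7
te_Prototype build = (1 + 4·2 + 3)/6 = 12/6 = 2
te_User testing = (9 + 4·13 + 17)/6 = 78/6 = 13
te_Tooling = (8 + 4·9 + 22)/6 = 66/6 = 11
te_Supplier sourcing = (8 + 4·10 + 24)/6 = 72/6 = 12
te_Pilot run = (5 + 4·7 + 15)/6 = 48/6 = 8
te_QA = (8 + 4·10 + 12)/6 = 60/6 = 10
te_Packaging design = (1 + 4·6 + 17)/6 = 42/6 = 7
te_Regulatory filing = (2 + 4·3 + 10)/6 = 24/6 = 4

Forward pass:
ES_Market research = 0; EF_Market research = 10
ES_Concept design = 0; EF_Concept design = 7
ES_Prototype build = 0; EF_Prototype build = 2
ES_User testing = max(EF_Concept design=7, EF_Prototype build=2) = 7; EF_User testing = 7+13 = 20
ES_Tooling = 7; EF_Tooling = 7+11 = 18
ES_Supplier sourcing = max(EF_Market research=10, EF_User testing=20) = 20; EF_Supplier sourcing = 20+12 = 32
ES_Pilot run = 20; EF_Pilot run = 20+8 = 28
ES_QA = 2; EF_QA = 2+10 = 12
ES_Packaging design = 7; EF_Packaging design = 7+7 = 14
ES_Regulatory filing = max(EF_Tooling=18, EF_Supplier sourcing=32, EF_Pilot run=28, EF_QA=12, EF_Packaging design=14) = 32; EF_Regulatory filing = 32+4 = 36
Expected project duration μ = 36 weeks. Critical path: Concept design → User testing → Supplier sourcing → Regulatory filing.

Backward pass:
LF_Regulatory filing = 36; LS_Regulatory filing = 36−4 = 32
LF_Packaging design = LS_Regulatory filing = 32; LS_Packaging design = 32−7 = 25
LF_QA = LS_Regulatory filing = 32; LS_QA = 32−10 = 22
LF_Pilot run = LS_Regulatory filing = 32; LS_Pilot run = 32−8 = 24
LF_Supplier sourcing = LS_Regulatory filing = 32; LS_Supplier sourcing = 32−12 = 20
LF_Tooling = LS_Regulatory filing = 32; LS_Tooling = 32−11 = 21
LF_User testing = min(LS_Supplier sourcing=20, LS_Pilot run=24) = 20; LS_User testing = 20−13 = 7
LF_Prototype build = min(LS_User testing=7, LS_QA=22) = 7; LS_Prototype build = 7−2 = 5
LF_Concept design = min(LS_User testing=7, LS_Tooling=21, LS_Packaging design=25) = 7; LS_Concept design = 7−7 = 0
LF_Market research = LS_Supplier sourcing = 20; LS_Market research = 20−10 = 10
Slack_Prototype build = LS_Prototype build − ES_Prototype build = 5 − 0 = 5

5 weeks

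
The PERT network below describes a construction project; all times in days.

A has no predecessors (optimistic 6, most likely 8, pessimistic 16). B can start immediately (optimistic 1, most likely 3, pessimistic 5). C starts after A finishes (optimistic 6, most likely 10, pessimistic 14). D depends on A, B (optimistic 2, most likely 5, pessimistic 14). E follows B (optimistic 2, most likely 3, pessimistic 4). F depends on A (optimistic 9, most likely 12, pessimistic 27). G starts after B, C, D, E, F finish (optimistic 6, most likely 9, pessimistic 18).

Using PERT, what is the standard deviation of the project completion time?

te_A = (6 + 4·8 + 16)/6 = 54/6 = 9; σ²_A = ((16−6)/6)² = 2.778
te_B = (1 + 4·3 + 5)/6 = 18/6 = 3; σ²_B = ((5−1)/6)² = 0.444
te_C = (6 + 4·10 + 14)/6 = 60/6 = 10; σ²_C = ((14−6)/6)² = 1.778
te_D = (2 + 4·5 + 14)/6 = 36/6 = 6; σ²_D = ((14−2)/6)² = 4.000
te_E = (2 + 4·3 + 4)/6 = 18/6 = 3; σ²_E = ((4−2)/6)² = 0.111
te_F = (9 + 4·12 + 27)/6 = 84/6 = 14; σ²_F = ((27−9)/6)² = 9.000
te_G = (6 + 4·9 + 18)/6 = 60/6 = 10; σ²_G = ((18−6)/6)² = 4.000

Forward pass:
ES_A = 0; EF_A = 9
ES_B = 0; EF_B = 3
ES_C = 9; EF_C = 9+10 = 19
ES_D = max(EF_A=9, EF_B=3) = 9; EF_D = 9+6 = 15
ES_E = 3; EF_E = 3+3 = 6
ES_F = 9; EF_F = 9+14 = 23
ES_G = max(EF_B=3, EF_C=19, EF_D=15, EF_E=6, EF_F=23) = 23; EF_G = 23+10 = 33
Expected project duration μ = 33 days. Critical path: A → F → G.

Variance along critical path = 2.778 + 9.000 + 4.000 = 15.778
σ = √15.778 = 3.972 days

3.97 days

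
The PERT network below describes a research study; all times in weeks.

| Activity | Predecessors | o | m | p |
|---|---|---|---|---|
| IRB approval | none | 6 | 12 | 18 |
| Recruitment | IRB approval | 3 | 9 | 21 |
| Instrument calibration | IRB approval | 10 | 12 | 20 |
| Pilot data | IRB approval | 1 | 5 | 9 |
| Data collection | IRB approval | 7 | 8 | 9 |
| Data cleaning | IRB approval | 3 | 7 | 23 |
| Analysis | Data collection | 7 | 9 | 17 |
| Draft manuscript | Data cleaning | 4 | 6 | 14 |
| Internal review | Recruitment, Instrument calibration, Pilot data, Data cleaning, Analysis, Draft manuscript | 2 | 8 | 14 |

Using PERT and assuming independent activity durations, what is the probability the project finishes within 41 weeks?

0.818

te_IRB approval = (6 + 4·12 + 18)/6 = 72/6 = 12; σ²_IRB approval = ((18−6)/6)² = 4.000
te_Recruitment = (3 + 4·9 + 21)/6 = 60/6 = 10; σ²_Recruitment = ((21−3)/6)² = 9.000
te_Instrument calibration = (10 + 4·12 + 20)/6 = 78/6 = 13; σ²_Instrument calibration = ((20−10)/6)² = 2.778
te_Pilot data = (1 + 4·5 + 9)/6 = 30/6 = 5; σ²_Pilot data = ((9−1)/6)² = 1.778
te_Data collection = (7 + 4·8 + 9)/6 = 48/6 = 8; σ²_Data collection = ((9−7)/6)² = 0.111
te_Data cleaning = (3 + 4·7 + 23)/6 = 54/6 = 9; σ²_Data cleaning = ((23−3)/6)² = 11.111
te_Analysis = (7 + 4·9 + 17)/6 = 60/6 = 10; σ²_Analysis = ((17−7)/6)² = 2.778
te_Draft manuscript = (4 + 4·6 + 14)/6 = 42/6 = 7; σ²_Draft manuscript = ((14−4)/6)² = 2.778
te_Internal review = (2 + 4·8 + 14)/6 = 48/6 = 8; σ²_Internal review = ((14−2)/6)² = 4.000

Forward pass:
ES_IRB approval = 0; EF_IRB approval = 12
ES_Recruitment = 12; EF_Recruitment = 12+10 = 22
ES_Instrument calibration = 12; EF_Instrument calibration = 12+13 = 25
ES_Pilot data = 12; EF_Pilot data = 12+5 = 17
ES_Data collection = 12; EF_Data collection = 12+8 = 20
ES_Data cleaning = 12; EF_Data cleaning = 12+9 = 21
ES_Analysis = 20; EF_Analysis = 20+10 = 30
ES_Draft manuscript = 21; EF_Draft manuscript = 21+7 = 28
ES_Internal review = max(EF_Recruitment=22, EF_Instrument calibration=25, EF_Pilot data=17, EF_Data cleaning=21, EF_Analysis=30, EF_Draft manuscript=28) = 30; EF_Internal review = 30+8 = 38
Expected project duration μ = 38 weeks. Critical path: IRB approval → Data collection → Analysis → Internal review.

Variance along critical path = 4.000 + 0.111 + 2.778 + 4.000 = 10.889; σ = √10.889 = 3.300 weeks.
Z = (41 − 38) / 3.300 = 0.909
P(T ≤ 41) = Φ(0.909) ≈ 0.818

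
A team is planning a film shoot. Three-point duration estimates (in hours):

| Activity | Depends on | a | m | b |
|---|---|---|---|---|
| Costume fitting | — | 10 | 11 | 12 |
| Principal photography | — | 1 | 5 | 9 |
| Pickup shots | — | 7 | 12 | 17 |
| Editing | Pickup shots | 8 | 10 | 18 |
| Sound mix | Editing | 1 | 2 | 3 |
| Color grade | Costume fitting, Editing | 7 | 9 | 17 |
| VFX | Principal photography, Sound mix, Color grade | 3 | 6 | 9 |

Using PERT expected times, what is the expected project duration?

39 hours

te_Costume fitting = (10 + 4·11 + 12)/6 = 66/6 = 11
te_Principal photography = (1 + 4·5 + 9)/6 = 30/6 = 5
te_Pickup shots = (7 + 4·12 + 17)/6 = 72/6 = 12
te_Editing = (8 + 4·10 + 18)/6 = 66/6 = 11
te_Sound mix = (1 + 4·2 + 3)/6 = 12/6 = 2
te_Color grade = (7 + 4·9 + 17)/6 = 60/6 = 10
te_VFX = (3 + 4·6 + 9)/6 = 36/6 = 6

Forward pass:
ES_Costume fitting = 0; EF_Costume fitting = 11
ES_Principal photography = 0; EF_Principal photography = 5
ES_Pickup shots = 0; EF_Pickup shots = 12
ES_Editing = 12; EF_Editing = 12+11 = 23
ES_Sound mix = 23; EF_Sound mix = 23+2 = 25
ES_Color grade = max(EF_Costume fitting=11, EF_Editing=23) = 23; EF_Color grade = 23+10 = 33
ES_VFX = max(EF_Principal photography=5, EF_Sound mix=25, EF_Color grade=33) = 33; EF_VFX = 33+6 = 39
Expected project duration μ = 39 hours. Critical path: Pickup shots → Editing → Color grade → VFX.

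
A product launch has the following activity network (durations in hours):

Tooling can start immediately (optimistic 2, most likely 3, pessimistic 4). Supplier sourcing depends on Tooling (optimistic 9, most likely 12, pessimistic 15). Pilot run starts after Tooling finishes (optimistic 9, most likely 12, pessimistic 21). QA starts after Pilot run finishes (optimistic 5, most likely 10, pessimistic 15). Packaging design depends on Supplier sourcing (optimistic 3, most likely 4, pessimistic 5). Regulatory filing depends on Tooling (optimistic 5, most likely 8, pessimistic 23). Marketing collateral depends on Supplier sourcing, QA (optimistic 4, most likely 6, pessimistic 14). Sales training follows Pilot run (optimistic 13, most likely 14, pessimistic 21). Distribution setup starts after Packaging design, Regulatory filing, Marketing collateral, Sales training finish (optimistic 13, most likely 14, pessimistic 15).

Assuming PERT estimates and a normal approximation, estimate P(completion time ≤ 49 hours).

0.739

te_Tooling = (2 + 4·3 + 4)/6 = 18/6 = 3; σ²_Tooling = ((4−2)/6)² = 0.111
te_Supplier sourcing = (9 + 4·12 + 15)/6 = 72/6 = 12; σ²_Supplier sourcing = ((15−9)/6)² = 1.000
te_Pilot run = (9 + 4·12 + 21)/6 = 78/6 = 13; σ²_Pilot run = ((21−9)/6)² = 4.000
te_QA = (5 + 4·10 + 15)/6 = 60/6 = 10; σ²_QA = ((15−5)/6)² = 2.778
te_Packaging design = (3 + 4·4 + 5)/6 = 24/6 = 4; σ²_Packaging design = ((5−3)/6)² = 0.111
te_Regulatory filing = (5 + 4·8 + 23)/6 = 60/6 = 10; σ²_Regulatory filing = ((23−5)/6)² = 9.000
te_Marketing collateral = (4 + 4·6 + 14)/6 = 42/6 = 7; σ²_Marketing collateral = ((14−4)/6)² = 2.778
te_Sales training = (13 + 4·14 + 21)/6 = 90/6 = 15; σ²_Sales training = ((21−13)/6)² = 1.778
te_Distribution setup = (13 + 4·14 + 15)/6 = 84/6 = 14; σ²_Distribution setup = ((15−13)/6)² = 0.111

Forward pass:
ES_Tooling = 0; EF_Tooling = 3
ES_Supplier sourcing = 3; EF_Supplier sourcing = 3+12 = 15
ES_Pilot run = 3; EF_Pilot run = 3+13 = 16
ES_QA = 16; EF_QA = 16+10 = 26
ES_Packaging design = 15; EF_Packaging design = 15+4 = 19
ES_Regulatory filing = 3; EF_Regulatory filing = 3+10 = 13
ES_Marketing collateral = max(EF_Supplier sourcing=15, EF_QA=26) = 26; EF_Marketing collateral = 26+7 = 33
ES_Sales training = 16; EF_Sales training = 16+15 = 31
ES_Distribution setup = max(EF_Packaging design=19, EF_Regulatory filing=13, EF_Marketing collateral=33, EF_Sales training=31) = 33; EF_Distribution setup = 33+14 = 47
Expected project duration μ = 47 hours. Critical path: Tooling → Pilot run → QA → Marketing collateral → Distribution setup.

Variance along critical path = 0.111 + 4.000 + 2.778 + 2.778 + 0.111 = 9.778; σ = √9.778 = 3.127 hours.
Z = (49 − 47) / 3.127 = 0.640
P(T ≤ 49) = Φ(0.640) ≈ 0.739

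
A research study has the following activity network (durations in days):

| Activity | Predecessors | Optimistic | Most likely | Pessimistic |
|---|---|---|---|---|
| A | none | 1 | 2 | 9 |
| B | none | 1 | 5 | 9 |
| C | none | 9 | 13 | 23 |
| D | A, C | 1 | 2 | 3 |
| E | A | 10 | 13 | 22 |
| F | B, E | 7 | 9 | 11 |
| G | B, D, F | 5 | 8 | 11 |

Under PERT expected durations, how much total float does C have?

te_A = (1 + 4·2 + 9)/6 = 18/6 = 3
te_B = (1 + 4·5 + 9)/6 = 30/6 = 5
te_C = (9 + 4·13 + 23)/6 = 84/6 = 14
te_D = (1 + 4·2 + 3)/6 = 12/6 = 2
te_E = (10 + 4·13 + 22)/6 = 84/6 = 14
te_F = (7 + 4·9 + 11)/6 = 54/6 = 9
te_G = (5 + 4·8 + 11)/6 = 48/6 = 8

Forward pass:
ES_A = 0; EF_A = 3
ES_B = 0; EF_B = 5
ES_C = 0; EF_C = 14
ES_D = max(EF_A=3, EF_C=14) = 14; EF_D = 14+2 = 16
ES_E = 3; EF_E = 3+14 = 17
ES_F = max(EF_B=5, EF_E=17) = 17; EF_F = 17+9 = 26
ES_G = max(EF_B=5, EF_D=16, EF_F=26) = 26; EF_G = 26+8 = 34
Expected project duration μ = 34 days. Critical path: A → E → F → G.

Backward pass:
LF_G = 34; LS_G = 34−8 = 26
LF_F = LS_G = 26; LS_F = 26−9 = 17
LF_E = LS_F = 17; LS_E = 17−14 = 3
LF_D = LS_G = 26; LS_D = 26−2 = 24
LF_C = LS_D = 24; LS_C = 24−14 = 10
LF_B = min(LS_F=17, LS_G=26) = 17; LS_B = 17−5 = 12
LF_A = min(LS_D=24, LS_E=3) = 3; LS_A = 3−3 = 0
Slack_C = LS_C − ES_C = 10 − 0 = 10

10 days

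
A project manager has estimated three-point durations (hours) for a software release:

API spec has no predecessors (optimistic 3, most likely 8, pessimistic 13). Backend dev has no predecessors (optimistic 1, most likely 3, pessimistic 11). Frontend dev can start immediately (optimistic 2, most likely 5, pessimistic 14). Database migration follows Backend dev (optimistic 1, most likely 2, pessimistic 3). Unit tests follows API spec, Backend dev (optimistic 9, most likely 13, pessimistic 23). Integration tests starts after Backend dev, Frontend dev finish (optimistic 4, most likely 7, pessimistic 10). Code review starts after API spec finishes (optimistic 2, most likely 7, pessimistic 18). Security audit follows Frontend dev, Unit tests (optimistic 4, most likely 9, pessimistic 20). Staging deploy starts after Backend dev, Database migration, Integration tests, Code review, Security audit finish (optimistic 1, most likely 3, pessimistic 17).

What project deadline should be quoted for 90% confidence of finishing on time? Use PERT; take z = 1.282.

te_API spec = (3 + 4·8 + 13)/6 = 48/6 = 8; σ²_API spec = ((13−3)/6)² = 2.778
te_Backend dev = (1 + 4·3 + 11)/6 = 24/6 = 4; σ²_Backend dev = ((11−1)/6)² = 2.778
te_Frontend dev = (2 + 4·5 + 14)/6 = 36/6 = 6; σ²_Frontend dev = ((14−2)/6)² = 4.000
te_Database migration = (1 + 4·2 + 3)/6 = 12/6 = 2; σ²_Database migration = ((3−1)/6)² = 0.111
te_Unit tests = (9 + 4·13 + 23)/6 = 84/6 = 14; σ²_Unit tests = ((23−9)/6)² = 5.444
te_Integration tests = (4 + 4·7 + 10)/6 = 42/6 = 7; σ²_Integration tests = ((10−4)/6)² = 1.000
te_Code review = (2 + 4·7 + 18)/6 = 48/6 = 8; σ²_Code review = ((18−2)/6)² = 7.111
te_Security audit = (4 + 4·9 + 20)/6 = 60/6 = 10; σ²_Security audit = ((20−4)/6)² = 7.111
te_Staging deploy = (1 + 4·3 + 17)/6 = 30/6 = 5; σ²_Staging deploy = ((17−1)/6)² = 7.111

Forward pass:
ES_API spec = 0; EF_API spec = 8
ES_Backend dev = 0; EF_Backend dev = 4
ES_Frontend dev = 0; EF_Frontend dev = 6
ES_Database migration = 4; EF_Database migration = 4+2 = 6
ES_Unit tests = max(EF_API spec=8, EF_Backend dev=4) = 8; EF_Unit tests = 8+14 = 22
ES_Integration tests = max(EF_Backend dev=4, EF_Frontend dev=6) = 6; EF_Integration tests = 6+7 = 13
ES_Code review = 8; EF_Code review = 8+8 = 16
ES_Security audit = max(EF_Frontend dev=6, EF_Unit tests=22) = 22; EF_Security audit = 22+10 = 32
ES_Staging deploy = max(EF_Backend dev=4, EF_Database migration=6, EF_Integration tests=13, EF_Code review=16, EF_Security audit=32) = 32; EF_Staging deploy = 32+5 = 37
Expected project duration μ = 37 hours. Critical path: API spec → Unit tests → Security audit → Staging deploy.

Variance along critical path = 2.778 + 5.444 + 7.111 + 7.111 = 22.444; σ = 4.738 hours.
D = μ + z·σ = 37 + 1.282·4.738 = 43.1 hours

43.1 hours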